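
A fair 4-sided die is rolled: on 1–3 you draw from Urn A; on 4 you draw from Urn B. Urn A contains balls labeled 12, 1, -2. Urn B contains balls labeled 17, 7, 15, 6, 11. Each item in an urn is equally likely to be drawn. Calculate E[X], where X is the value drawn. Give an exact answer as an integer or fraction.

111/20

E[X | Urn A] = (12 + 1 − 2)/3 = 11/3
E[X | Urn B] = (17 + 7 + 15 + 6 + 11)/5 = 56/5
E[X] = (3/4)·11/3 + (1/4)·56/5 = 111/20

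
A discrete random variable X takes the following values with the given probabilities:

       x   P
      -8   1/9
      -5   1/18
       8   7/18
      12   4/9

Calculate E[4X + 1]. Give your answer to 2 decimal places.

E[4x+1] = (1/9)·(-31) + (1/18)·(-19) + (7/18)·33 + (4/9)·49
     = 271/9 ≈ 30.11

30.11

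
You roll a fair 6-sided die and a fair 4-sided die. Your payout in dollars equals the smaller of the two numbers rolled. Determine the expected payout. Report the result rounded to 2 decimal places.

Distribution of the smaller of the two numbers rolled: 1 w.p. 3/8, 2 w.p. 7/24, 3 w.p. 5/24, 4 w.p. 1/8
E[payout] = (3/8)·1 + (7/24)·2 + (5/24)·3 + (1/8)·4 = 25/12
≈ $2.08

$2.08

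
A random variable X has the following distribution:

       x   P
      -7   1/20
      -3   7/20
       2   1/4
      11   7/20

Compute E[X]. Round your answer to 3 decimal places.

E[X] = (1/20)·(-7) + (7/20)·(-3) + (1/4)·2 + (7/20)·11
     = 59/20 ≈ 2.950

2.950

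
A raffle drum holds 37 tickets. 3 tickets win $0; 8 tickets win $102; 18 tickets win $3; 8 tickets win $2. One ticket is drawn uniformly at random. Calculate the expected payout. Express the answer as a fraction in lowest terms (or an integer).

E[payout] = (3/37)·0 + (8/37)·102 + (18/37)·3 + (8/37)·2 = 886/37

886/37 dollars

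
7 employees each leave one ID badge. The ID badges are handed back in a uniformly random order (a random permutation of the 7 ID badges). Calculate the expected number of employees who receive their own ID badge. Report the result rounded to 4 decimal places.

Let Xᵢ = 1 if person i gets their own ID badge. For each i, P(Xᵢ=1) = 1/7.
By linearity of expectation, E[X₁+…+X_7] = 7·(1/7) = 1.
≈ 1.0000

1.0000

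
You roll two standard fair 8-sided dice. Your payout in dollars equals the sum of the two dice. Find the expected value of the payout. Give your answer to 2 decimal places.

$9.00

Distribution of the sum of the two dice: 2 w.p. 1/64, 3 w.p. 1/32, 4 w.p. 3/64, 5 w.p. 1/16, 6 w.p. 5/64, 7 w.p. 3/32, …
E[payout] = (1/64)·2 + (1/32)·3 + (3/64)·4 + (1/16)·5 + (5/64)·6 + (3/32)·7 + (7/64)·8 + (1/8)·9 + (7/64)·10 + (3/32)·11 + (5/64)·12 + (1/16)·13 + (3/64)·14 + (1/32)·15 + (1/64)·16 = 9
≈ $9.00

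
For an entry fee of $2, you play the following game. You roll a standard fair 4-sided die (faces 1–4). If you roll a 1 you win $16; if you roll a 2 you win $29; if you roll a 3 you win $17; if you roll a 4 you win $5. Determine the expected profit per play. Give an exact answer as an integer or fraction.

E[payout] = (1/4)·5 + (1/4)·16 + (1/4)·17 + (1/4)·29 = 67/4
Expected profit = 67/4 − 2 = 59/4

59/4 dollars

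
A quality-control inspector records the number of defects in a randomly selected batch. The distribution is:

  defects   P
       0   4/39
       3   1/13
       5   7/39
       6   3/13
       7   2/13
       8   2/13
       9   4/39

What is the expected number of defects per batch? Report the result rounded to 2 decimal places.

E[X] = (4/39)·0 + (1/13)·3 + (7/39)·5 + (3/13)·6 + (2/13)·7 + (2/13)·8 + (4/39)·9
     = 224/39 ≈ 5.74

5.74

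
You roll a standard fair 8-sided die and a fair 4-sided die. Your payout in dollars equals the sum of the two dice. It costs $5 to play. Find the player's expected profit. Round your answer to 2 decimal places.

Distribution of the sum of the two dice: 2 w.p. 1/32, 3 w.p. 1/16, 4 w.p. 3/32, 5 w.p. 1/8, 6 w.p. 1/8, 7 w.p. 1/8, …
E[payout] = (1/32)·2 + (1/16)·3 + (3/32)·4 + (1/8)·5 + (1/8)·6 + (1/8)·7 + (1/8)·8 + (1/8)·9 + (3/32)·10 + (1/16)·11 + (1/32)·12 = 7
Expected profit = 7 − 5 = 2 ≈ $2.00

$2.00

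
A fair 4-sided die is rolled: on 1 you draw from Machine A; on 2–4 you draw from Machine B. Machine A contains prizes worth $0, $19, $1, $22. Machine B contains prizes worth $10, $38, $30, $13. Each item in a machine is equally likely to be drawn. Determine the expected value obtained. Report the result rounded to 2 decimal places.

E[X | Machine A] = (0 + 19 + 1 + 22)/4 = 21/2
E[X | Machine B] = (10 + 38 + 30 + 13)/4 = 91/4
E[X] = (1/4)·21/2 + (3/4)·91/4 = 315/16 ≈ 19.69

$19.69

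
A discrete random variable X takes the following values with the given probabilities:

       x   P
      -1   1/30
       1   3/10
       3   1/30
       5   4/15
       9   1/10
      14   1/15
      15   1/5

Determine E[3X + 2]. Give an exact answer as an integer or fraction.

108/5

E[3x+2] = (1/30)·(-1) + (3/10)·5 + (1/30)·11 + (4/15)·17 + (1/10)·29 + (1/15)·44 + (1/5)·47
     = 108/5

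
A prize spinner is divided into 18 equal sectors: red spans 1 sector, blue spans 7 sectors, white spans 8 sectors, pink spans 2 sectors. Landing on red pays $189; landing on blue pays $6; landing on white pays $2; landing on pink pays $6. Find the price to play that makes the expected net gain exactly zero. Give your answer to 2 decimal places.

E[payout] = (1/18)·189 + (7/18)·6 + (8/18)·2 + (2/18)·6 = 259/18
Fair fee = E[payout] = 259/18 ≈ $14.39

$14.39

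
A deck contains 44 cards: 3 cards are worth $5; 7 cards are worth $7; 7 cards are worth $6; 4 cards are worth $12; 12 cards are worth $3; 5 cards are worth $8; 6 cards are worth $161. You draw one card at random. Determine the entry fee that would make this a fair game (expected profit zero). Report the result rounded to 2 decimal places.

$27.18

E[payout] = (3/44)·5 + (7/44)·7 + (7/44)·6 + (4/44)·12 + (12/44)·3 + (5/44)·8 + (6/44)·161 = 299/11
Fair fee = E[payout] = 299/11 ≈ $27.18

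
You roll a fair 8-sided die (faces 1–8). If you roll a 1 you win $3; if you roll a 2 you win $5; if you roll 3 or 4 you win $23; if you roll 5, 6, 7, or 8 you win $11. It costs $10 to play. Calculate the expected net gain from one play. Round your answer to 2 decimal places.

E[payout] = (1/8)·3 + (1/8)·5 + (1/2)·11 + (1/4)·23 = 49/4
Expected profit = 49/4 − 10 = 9/4 ≈ $2.25

$2.25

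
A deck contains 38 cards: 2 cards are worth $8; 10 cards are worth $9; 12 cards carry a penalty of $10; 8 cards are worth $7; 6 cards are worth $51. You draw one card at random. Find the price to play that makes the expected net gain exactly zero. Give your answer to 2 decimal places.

E[payout] = (2/38)·8 + (10/38)·9 + (12/38)·(-10) + (8/38)·7 + (6/38)·51 = 174/19
Fair fee = E[payout] = 174/19 ≈ $9.16

$9.16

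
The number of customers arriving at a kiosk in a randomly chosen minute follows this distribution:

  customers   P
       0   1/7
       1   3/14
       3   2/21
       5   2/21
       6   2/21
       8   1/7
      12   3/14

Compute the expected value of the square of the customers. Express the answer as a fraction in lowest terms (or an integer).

E[X²] = (1/7)·0 + (3/14)·1 + (2/21)·9 + (2/21)·25 + (2/21)·36 + (1/7)·64 + (3/14)·144
     = 1969/42

1969/42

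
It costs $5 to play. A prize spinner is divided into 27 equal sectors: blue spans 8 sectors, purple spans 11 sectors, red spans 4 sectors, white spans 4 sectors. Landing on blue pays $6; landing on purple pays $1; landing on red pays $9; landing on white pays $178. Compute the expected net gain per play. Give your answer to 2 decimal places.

$24.89

E[payout] = (8/27)·6 + (11/27)·1 + (4/27)·9 + (4/27)·178 = 269/9
Expected profit = 269/9 − 5 = 224/9 ≈ $24.89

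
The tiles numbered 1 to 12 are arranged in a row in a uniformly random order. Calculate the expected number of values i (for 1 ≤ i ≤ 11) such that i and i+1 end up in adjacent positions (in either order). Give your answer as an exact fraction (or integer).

11/6

For each i ∈ {1,…,11}, let Xᵢ = 1 if i and i+1 are adjacent. P(Xᵢ=1) = 2·(12−1)!/12! = 2/12.
By linearity, E[ΣXᵢ] = (11)·(2/12) = 11/6.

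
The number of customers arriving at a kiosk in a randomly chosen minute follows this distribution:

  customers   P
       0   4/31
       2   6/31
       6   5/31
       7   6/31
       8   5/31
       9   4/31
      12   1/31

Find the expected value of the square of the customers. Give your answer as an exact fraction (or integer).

1286/31

E[X²] = (4/31)·0 + (6/31)·4 + (5/31)·36 + (6/31)·49 + (5/31)·64 + (4/31)·81 + (1/31)·144
     = 1286/31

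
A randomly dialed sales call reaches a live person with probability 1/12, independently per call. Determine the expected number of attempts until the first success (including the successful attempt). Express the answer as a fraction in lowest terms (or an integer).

For a geometric distribution, E[trials] = 1/p = 1/(1/12) = 12.

12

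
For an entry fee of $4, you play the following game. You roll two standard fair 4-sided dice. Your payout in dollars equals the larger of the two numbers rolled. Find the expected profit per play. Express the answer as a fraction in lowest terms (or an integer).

Distribution of the larger of the two numbers rolled: 1 w.p. 1/16, 2 w.p. 3/16, 3 w.p. 5/16, 4 w.p. 7/16
E[payout] = (1/16)·1 + (3/16)·2 + (5/16)·3 + (7/16)·4 = 25/8
Expected profit = 25/8 − 4 = -7/8

-7/8 dollars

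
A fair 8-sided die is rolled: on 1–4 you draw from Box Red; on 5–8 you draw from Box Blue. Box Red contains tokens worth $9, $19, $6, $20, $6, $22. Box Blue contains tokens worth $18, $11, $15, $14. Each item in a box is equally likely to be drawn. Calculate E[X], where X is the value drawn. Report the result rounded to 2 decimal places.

$14.08

E[X | Box Red] = (9 + 19 + 6 + 20 + 6 + 22)/6 = 41/3
E[X | Box Blue] = (18 + 11 + 15 + 14)/4 = 29/2
E[X] = (1/2)·41/3 + (1/2)·29/2 = 169/12 ≈ 14.08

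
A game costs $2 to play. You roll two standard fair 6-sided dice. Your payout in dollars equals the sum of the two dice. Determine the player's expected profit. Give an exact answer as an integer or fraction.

Distribution of the sum of the two dice: 2 w.p. 1/36, 3 w.p. 1/18, 4 w.p. 1/12, 5 w.p. 1/9, 6 w.p. 5/36, 7 w.p. 1/6, …
E[payout] = (1/36)·2 + (1/18)·3 + (1/12)·4 + (1/9)·5 + (5/36)·6 + (1/6)·7 + (5/36)·8 + (1/9)·9 + (1/12)·10 + (1/18)·11 + (1/36)·12 = 7
Expected profit = 7 − 2 = 5

$5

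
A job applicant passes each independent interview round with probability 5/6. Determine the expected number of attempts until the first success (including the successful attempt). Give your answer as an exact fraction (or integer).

For a geometric distribution, E[trials] = 1/p = 1/(5/6) = 6/5.

6/5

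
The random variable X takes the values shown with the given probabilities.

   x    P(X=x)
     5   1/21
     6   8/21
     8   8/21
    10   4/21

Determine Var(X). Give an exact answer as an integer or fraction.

E[X] = (1/21)·5 + (8/21)·6 + (8/21)·8 + (4/21)·10 = 157/21
E[X²] = (1/21)·25 + (8/21)·36 + (8/21)·64 + (4/21)·100 = 175/3
Var(X) = 175/3 − (157/21)² = 1076/441

1076/441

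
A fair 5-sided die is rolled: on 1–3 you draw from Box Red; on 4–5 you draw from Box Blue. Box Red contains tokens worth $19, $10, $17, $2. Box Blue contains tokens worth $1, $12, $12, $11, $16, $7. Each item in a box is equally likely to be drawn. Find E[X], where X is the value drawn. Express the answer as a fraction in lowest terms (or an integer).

E[X | Box Red] = (19 + 10 + 17 + 2)/4 = 12
E[X | Box Blue] = (1 + 12 + 12 + 11 + 16 + 7)/6 = 59/6
E[X] = (3/5)·12 + (2/5)·59/6 = 167/15

167/15 dollars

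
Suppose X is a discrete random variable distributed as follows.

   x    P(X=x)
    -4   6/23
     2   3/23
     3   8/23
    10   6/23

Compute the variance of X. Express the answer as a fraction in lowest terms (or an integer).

13584/529

E[X] = (6/23)·(-4) + (3/23)·2 + (8/23)·3 + (6/23)·10 = 66/23
E[X²] = (6/23)·16 + (3/23)·4 + (8/23)·9 + (6/23)·100 = 780/23
Var(X) = 780/23 − (66/23)² = 13584/529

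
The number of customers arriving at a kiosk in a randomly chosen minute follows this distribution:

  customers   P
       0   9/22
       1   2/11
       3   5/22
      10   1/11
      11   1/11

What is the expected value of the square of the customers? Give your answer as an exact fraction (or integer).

E[X²] = (9/22)·0 + (2/11)·1 + (5/22)·9 + (1/11)·100 + (1/11)·121
     = 491/22

491/22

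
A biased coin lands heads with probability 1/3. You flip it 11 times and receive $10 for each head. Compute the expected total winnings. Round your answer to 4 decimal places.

$36.6667

E[#heads] = 11·1/3 = 11/3 (linearity over flips).
E[winnings] = 10·11/3 = 110/3.
≈ 36.6667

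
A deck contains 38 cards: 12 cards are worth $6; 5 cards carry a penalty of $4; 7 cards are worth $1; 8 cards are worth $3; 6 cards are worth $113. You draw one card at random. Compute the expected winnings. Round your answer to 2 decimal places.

$20.03

E[payout] = (12/38)·6 + (5/38)·(-4) + (7/38)·1 + (8/38)·3 + (6/38)·113 = 761/38
≈ $20.03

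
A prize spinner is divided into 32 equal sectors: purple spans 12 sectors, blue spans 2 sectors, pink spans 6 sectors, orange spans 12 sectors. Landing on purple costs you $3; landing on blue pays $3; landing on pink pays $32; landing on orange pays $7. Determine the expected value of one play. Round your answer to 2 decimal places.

$7.69

E[payout] = (12/32)·(-3) + (2/32)·3 + (6/32)·32 + (12/32)·7 = 123/16
≈ $7.69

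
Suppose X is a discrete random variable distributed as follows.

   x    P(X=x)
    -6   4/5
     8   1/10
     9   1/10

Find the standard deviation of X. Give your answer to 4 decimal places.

5.8043

E[X] = -31/10, E[X²] = 433/10
Var(X) = E[X²] − (E[X])² = 433/10 − 961/100 = 3369/100
SD(X) = √(3369/100) ≈ 5.8043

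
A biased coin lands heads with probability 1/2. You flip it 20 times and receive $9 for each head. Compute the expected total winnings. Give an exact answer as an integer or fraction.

E[#heads] = 20·1/2 = 10 (linearity over flips).
E[winnings] = 9·10 = 90.

$90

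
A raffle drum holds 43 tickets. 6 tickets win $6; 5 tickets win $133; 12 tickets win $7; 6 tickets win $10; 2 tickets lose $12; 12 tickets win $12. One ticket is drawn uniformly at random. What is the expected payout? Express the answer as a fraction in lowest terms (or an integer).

E[payout] = (6/43)·6 + (5/43)·133 + (12/43)·7 + (6/43)·10 + (2/43)·(-12) + (12/43)·12 = 965/43

965/43 dollars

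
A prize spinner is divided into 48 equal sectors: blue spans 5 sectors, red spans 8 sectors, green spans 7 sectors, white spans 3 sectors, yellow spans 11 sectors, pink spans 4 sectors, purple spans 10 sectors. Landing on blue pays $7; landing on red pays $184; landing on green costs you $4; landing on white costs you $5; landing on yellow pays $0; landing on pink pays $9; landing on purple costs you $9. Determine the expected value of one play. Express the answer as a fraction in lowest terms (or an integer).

E[payout] = (5/48)·7 + (8/48)·184 + (7/48)·(-4) + (3/48)·(-5) + (11/48)·0 + (4/48)·9 + (10/48)·(-9) = 235/8

235/8 dollars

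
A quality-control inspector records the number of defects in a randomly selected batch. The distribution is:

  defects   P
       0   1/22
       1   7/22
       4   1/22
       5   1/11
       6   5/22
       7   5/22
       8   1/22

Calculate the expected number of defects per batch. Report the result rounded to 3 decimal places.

E[X] = (1/22)·0 + (7/22)·1 + (1/22)·4 + (1/11)·5 + (5/22)·6 + (5/22)·7 + (1/22)·8
     = 47/11 ≈ 4.273

4.273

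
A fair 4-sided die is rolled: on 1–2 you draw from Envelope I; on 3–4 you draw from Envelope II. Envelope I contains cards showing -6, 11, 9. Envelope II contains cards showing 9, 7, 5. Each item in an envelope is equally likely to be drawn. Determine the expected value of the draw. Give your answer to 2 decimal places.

E[X | Envelope I] = (-6 + 11 + 9)/3 = 14/3
E[X | Envelope II] = (9 + 7 + 5)/3 = 7
E[X] = (1/2)·14/3 + (1/2)·7 = 35/6 ≈ 5.83

5.83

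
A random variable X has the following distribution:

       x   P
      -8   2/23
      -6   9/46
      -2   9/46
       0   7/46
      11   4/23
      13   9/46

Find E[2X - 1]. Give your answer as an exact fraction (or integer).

E[2x-1] = (2/23)·(-17) + (9/46)·(-13) + (9/46)·(-5) + (7/46)·(-1) + (4/23)·21 + (9/46)·25
     = 78/23

78/23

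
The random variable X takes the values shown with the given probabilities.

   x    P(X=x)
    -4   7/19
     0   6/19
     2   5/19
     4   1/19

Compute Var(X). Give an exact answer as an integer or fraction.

2616/361

E[X] = (7/19)·(-4) + (6/19)·0 + (5/19)·2 + (1/19)·4 = -14/19
E[X²] = (7/19)·16 + (6/19)·0 + (5/19)·4 + (1/19)·16 = 148/19
Var(X) = 148/19 − (-14/19)² = 2616/361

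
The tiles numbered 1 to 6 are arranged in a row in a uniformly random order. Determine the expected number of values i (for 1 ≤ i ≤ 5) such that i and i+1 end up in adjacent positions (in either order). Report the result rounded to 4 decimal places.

1.6667

For each i ∈ {1,…,5}, let Xᵢ = 1 if i and i+1 are adjacent. P(Xᵢ=1) = 2·(6−1)!/6! = 2/6.
By linearity, E[ΣXᵢ] = (5)·(2/6) = 5/3.
≈ 1.6667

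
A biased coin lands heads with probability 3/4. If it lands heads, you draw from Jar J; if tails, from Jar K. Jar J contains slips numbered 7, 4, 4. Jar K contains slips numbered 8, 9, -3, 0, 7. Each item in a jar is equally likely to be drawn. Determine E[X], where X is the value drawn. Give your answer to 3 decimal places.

E[X | Jar J] = (7 + 4 + 4)/3 = 5
E[X | Jar K] = (8 + 9 − 3 + 0 + 7)/5 = 21/5
E[X] = (3/4)·5 + (1/4)·21/5 = 24/5 ≈ 4.800

4.800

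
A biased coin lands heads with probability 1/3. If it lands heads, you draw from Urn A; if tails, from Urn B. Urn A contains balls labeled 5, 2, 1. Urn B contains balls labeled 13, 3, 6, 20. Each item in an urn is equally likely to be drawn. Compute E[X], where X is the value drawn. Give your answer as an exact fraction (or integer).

71/9

E[X | Urn A] = (5 + 2 + 1)/3 = 8/3
E[X | Urn B] = (13 + 3 + 6 + 20)/4 = 21/2
E[X] = (1/3)·8/3 + (2/3)·21/2 = 71/9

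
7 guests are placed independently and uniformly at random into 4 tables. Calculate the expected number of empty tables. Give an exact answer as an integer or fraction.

Let Xⱼ=1 if table j is empty. P(Xⱼ=1) = ((4-1)/4)^7 = 2187/16384.
By linearity, E[#empty] = 4·2187/16384 = 2187/4096.

2187/4096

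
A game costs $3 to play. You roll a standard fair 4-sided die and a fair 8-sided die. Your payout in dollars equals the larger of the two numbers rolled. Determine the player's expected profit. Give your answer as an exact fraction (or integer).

Distribution of the larger of the two numbers rolled: 1 w.p. 1/32, 2 w.p. 3/32, 3 w.p. 5/32, 4 w.p. 7/32, 5 w.p. 1/8, 6 w.p. 1/8, …
E[payout] = (1/32)·1 + (3/32)·2 + (5/32)·3 + (7/32)·4 + (1/8)·5 + (1/8)·6 + (1/8)·7 + (1/8)·8 = 77/16
Expected profit = 77/16 − 3 = 29/16

29/16 dollars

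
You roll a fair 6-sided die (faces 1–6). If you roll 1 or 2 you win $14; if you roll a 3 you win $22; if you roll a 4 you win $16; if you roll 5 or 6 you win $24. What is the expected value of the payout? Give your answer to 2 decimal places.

E[payout] = (1/3)·14 + (1/6)·16 + (1/6)·22 + (1/3)·24 = 19
≈ $19.00

$19.00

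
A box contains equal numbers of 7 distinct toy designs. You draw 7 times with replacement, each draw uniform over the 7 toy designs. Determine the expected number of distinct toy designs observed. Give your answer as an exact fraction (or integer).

543607/117649

Let Xⱼ=1 if type j appears at least once. P(Xⱼ=1) = 1 − ((7−1)/7)^7 = 543607/823543.
E[#distinct] = 7·543607/823543 = 543607/117649.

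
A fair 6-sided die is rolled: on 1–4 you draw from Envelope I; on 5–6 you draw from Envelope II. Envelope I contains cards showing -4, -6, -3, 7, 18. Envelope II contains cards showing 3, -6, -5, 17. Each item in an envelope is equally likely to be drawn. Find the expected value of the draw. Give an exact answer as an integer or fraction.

E[X | Envelope I] = (-4 − 6 − 3 + 7 + 18)/5 = 12/5
E[X | Envelope II] = (3 − 6 − 5 + 17)/4 = 9/4
E[X] = (2/3)·12/5 + (1/3)·9/4 = 47/20

47/20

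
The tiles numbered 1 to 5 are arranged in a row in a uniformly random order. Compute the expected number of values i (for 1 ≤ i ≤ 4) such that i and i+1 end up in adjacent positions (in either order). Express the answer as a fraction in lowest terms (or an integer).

8/5

For each i ∈ {1,…,4}, let Xᵢ = 1 if i and i+1 are adjacent. P(Xᵢ=1) = 2·(5−1)!/5! = 2/5.
By linearity, E[ΣXᵢ] = (4)·(2/5) = 8/5.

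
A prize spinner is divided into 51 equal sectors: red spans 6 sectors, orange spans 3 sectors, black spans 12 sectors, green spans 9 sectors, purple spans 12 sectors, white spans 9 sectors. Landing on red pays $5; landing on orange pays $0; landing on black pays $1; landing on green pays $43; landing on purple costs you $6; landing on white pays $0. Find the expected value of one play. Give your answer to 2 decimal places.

$7.00

E[payout] = (6/51)·5 + (3/51)·0 + (12/51)·1 + (9/51)·43 + (12/51)·(-6) + (9/51)·0 = 7
≈ $7.00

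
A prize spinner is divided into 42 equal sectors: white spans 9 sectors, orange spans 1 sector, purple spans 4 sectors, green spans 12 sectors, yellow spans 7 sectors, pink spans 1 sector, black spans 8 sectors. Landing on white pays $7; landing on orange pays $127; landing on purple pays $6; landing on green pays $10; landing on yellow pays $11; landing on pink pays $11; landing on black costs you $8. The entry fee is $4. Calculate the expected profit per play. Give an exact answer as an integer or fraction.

95/21 dollars

E[payout] = (9/42)·7 + (1/42)·127 + (4/42)·6 + (12/42)·10 + (7/42)·11 + (1/42)·11 + (8/42)·(-8) = 179/21
Expected profit = 179/21 − 4 = 95/21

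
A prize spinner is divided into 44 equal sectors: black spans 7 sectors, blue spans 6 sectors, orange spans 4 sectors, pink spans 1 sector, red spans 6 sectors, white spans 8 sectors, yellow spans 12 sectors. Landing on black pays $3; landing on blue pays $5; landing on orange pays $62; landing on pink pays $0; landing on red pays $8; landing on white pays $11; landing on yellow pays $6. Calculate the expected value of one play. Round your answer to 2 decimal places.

E[payout] = (7/44)·3 + (6/44)·5 + (4/44)·62 + (1/44)·0 + (6/44)·8 + (8/44)·11 + (12/44)·6 = 507/44
≈ $11.52

$11.52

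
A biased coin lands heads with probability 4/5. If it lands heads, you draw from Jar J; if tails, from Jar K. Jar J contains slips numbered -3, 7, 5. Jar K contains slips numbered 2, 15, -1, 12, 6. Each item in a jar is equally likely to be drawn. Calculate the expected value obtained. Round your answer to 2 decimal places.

3.76

E[X | Jar J] = (-3 + 7 + 5)/3 = 3
E[X | Jar K] = (2 + 15 − 1 + 12 + 6)/5 = 34/5
E[X] = (4/5)·3 + (1/5)·34/5 = 94/25 ≈ 3.76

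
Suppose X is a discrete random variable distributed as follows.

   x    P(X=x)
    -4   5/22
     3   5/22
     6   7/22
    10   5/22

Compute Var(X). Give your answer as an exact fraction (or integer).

E[X] = (5/22)·(-4) + (5/22)·3 + (7/22)·6 + (5/22)·10 = 87/22
E[X²] = (5/22)·16 + (5/22)·9 + (7/22)·36 + (5/22)·100 = 877/22
Var(X) = 877/22 − (87/22)² = 11725/484

11725/484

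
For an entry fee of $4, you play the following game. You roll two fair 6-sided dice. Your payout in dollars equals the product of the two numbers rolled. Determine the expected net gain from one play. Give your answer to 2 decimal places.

Distribution of the product of the two numbers rolled: 1 w.p. 1/36, 2 w.p. 1/18, 3 w.p. 1/18, 4 w.p. 1/12, 5 w.p. 1/18, 6 w.p. 1/9, …
E[payout] = (1/36)·1 + (1/18)·2 + (1/18)·3 + (1/12)·4 + (1/18)·5 + (1/9)·6 + (1/18)·8 + (1/36)·9 + (1/18)·10 + (1/9)·12 + (1/18)·15 + (1/36)·16 + (1/18)·18 + (1/18)·20 + (1/18)·24 + (1/36)·25 + (1/18)·30 + (1/36)·36 = 49/4
Expected profit = 49/4 − 4 = 33/4 ≈ $8.25

$8.25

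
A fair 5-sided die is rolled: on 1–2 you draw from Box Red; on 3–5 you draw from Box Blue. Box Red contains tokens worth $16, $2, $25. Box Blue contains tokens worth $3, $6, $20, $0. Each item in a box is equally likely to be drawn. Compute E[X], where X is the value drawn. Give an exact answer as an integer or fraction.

121/12 dollars

E[X | Box Red] = (16 + 2 + 25)/3 = 43/3
E[X | Box Blue] = (3 + 6 + 20 + 0)/4 = 29/4
E[X] = (2/5)·43/3 + (3/5)·29/4 = 121/12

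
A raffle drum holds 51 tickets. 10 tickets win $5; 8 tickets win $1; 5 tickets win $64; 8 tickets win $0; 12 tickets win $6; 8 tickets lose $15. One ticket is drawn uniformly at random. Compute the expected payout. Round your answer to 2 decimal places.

E[payout] = (10/51)·5 + (8/51)·1 + (5/51)·64 + (8/51)·0 + (12/51)·6 + (8/51)·(-15) = 110/17
≈ $6.47

$6.47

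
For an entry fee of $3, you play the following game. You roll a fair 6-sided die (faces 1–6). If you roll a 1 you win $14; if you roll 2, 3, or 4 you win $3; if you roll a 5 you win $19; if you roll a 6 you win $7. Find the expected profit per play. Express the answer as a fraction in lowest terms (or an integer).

E[payout] = (1/2)·3 + (1/6)·7 + (1/6)·14 + (1/6)·19 = 49/6
Expected profit = 49/6 − 3 = 31/6

31/6 dollars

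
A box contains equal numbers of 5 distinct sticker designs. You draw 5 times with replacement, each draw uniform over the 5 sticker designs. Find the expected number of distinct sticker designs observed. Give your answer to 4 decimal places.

Let Xⱼ=1 if type j appears at least once. P(Xⱼ=1) = 1 − ((5−1)/5)^5 = 2101/3125.
E[#distinct] = 5·2101/3125 = 2101/625.
≈ 3.3616

3.3616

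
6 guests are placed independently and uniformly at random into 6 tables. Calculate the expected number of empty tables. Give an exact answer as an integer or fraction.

Let Xⱼ=1 if table j is empty. P(Xⱼ=1) = ((6-1)/6)^6 = 15625/46656.
By linearity, E[#empty] = 6·15625/46656 = 15625/7776.

15625/7776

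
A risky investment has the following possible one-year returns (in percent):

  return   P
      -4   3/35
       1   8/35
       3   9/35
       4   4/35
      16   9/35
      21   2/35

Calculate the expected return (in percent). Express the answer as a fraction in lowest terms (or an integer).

E[X] = (3/35)·(-4) + (8/35)·1 + (9/35)·3 + (4/35)·4 + (9/35)·16 + (2/35)·21
     = 45/7

45/7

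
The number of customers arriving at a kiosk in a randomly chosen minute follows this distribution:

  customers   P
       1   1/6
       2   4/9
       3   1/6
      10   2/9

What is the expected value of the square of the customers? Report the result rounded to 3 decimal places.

E[X²] = (1/6)·1 + (4/9)·4 + (1/6)·9 + (2/9)·100
     = 77/3 ≈ 25.667

25.667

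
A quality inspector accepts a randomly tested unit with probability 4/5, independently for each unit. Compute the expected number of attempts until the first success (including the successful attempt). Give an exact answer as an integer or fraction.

5/4

For a geometric distribution, E[trials] = 1/p = 1/(4/5) = 5/4.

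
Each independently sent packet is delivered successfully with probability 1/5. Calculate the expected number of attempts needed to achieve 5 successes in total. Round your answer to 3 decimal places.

25.000

By linearity (sum of 5 independent geometric waits), E[trials] = 5/p = 5/(1/5) = 25.
≈ 25.000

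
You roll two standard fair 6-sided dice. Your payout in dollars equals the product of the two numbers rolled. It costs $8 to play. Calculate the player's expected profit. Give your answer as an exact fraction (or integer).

Distribution of the product of the two numbers rolled: 1 w.p. 1/36, 2 w.p. 1/18, 3 w.p. 1/18, 4 w.p. 1/12, 5 w.p. 1/18, 6 w.p. 1/9, …
E[payout] = (1/36)·1 + (1/18)·2 + (1/18)·3 + (1/12)·4 + (1/18)·5 + (1/9)·6 + (1/18)·8 + (1/36)·9 + (1/18)·10 + (1/9)·12 + (1/18)·15 + (1/36)·16 + (1/18)·18 + (1/18)·20 + (1/18)·24 + (1/36)·25 + (1/18)·30 + (1/36)·36 = 49/4
Expected profit = 49/4 − 8 = 17/4

17/4 dollars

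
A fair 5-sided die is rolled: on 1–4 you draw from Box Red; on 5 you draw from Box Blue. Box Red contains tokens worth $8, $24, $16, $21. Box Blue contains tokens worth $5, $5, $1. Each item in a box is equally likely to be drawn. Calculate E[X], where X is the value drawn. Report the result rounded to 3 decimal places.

E[X | Box Red] = (8 + 24 + 16 + 21)/4 = 69/4
E[X | Box Blue] = (5 + 5 + 1)/3 = 11/3
E[X] = (4/5)·69/4 + (1/5)·11/3 = 218/15 ≈ 14.533

$14.533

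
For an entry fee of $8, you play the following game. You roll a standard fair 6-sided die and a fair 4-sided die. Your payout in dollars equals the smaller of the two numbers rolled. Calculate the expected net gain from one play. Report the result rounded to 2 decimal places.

-$5.92

Distribution of the smaller of the two numbers rolled: 1 w.p. 3/8, 2 w.p. 7/24, 3 w.p. 5/24, 4 w.p. 1/8
E[payout] = (3/8)·1 + (7/24)·2 + (5/24)·3 + (1/8)·4 = 25/12
Expected profit = 25/12 − 8 = -71/12 ≈ -$5.92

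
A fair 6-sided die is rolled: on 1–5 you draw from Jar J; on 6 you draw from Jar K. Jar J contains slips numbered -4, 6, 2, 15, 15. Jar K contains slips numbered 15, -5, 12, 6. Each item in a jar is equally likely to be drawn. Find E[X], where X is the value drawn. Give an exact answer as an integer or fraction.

41/6

E[X | Jar J] = (-4 + 6 + 2 + 15 + 15)/5 = 34/5
E[X | Jar K] = (15 − 5 + 12 + 6)/4 = 7
E[X] = (5/6)·34/5 + (1/6)·7 = 41/6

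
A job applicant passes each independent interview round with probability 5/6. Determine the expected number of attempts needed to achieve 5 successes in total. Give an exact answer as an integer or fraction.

6

By linearity (sum of 5 independent geometric waits), E[trials] = 5/p = 5/(5/6) = 6.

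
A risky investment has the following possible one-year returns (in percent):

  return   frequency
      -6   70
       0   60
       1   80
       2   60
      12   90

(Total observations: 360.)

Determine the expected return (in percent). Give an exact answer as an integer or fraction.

Total = 360, so P(return=-6) = 70/360, etc.
E[X] = (7/36)·(-6) + (1/6)·0 + (2/9)·1 + (1/6)·2 + (1/4)·12
     = 43/18

43/18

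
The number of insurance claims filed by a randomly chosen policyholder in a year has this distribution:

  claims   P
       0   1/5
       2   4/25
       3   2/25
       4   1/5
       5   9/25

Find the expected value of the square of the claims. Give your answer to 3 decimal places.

13.560

E[X²] = (1/5)·0 + (4/25)·4 + (2/25)·9 + (1/5)·16 + (9/25)·25
     = 339/25 ≈ 13.560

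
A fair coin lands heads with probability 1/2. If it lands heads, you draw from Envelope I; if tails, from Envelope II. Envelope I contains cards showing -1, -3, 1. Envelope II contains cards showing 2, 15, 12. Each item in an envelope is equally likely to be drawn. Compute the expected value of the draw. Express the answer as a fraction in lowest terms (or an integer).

13/3

E[X | Envelope I] = (-1 − 3 + 1)/3 = -1
E[X | Envelope II] = (2 + 15 + 12)/3 = 29/3
E[X] = (1/2)·(-1) + (1/2)·29/3 = 13/3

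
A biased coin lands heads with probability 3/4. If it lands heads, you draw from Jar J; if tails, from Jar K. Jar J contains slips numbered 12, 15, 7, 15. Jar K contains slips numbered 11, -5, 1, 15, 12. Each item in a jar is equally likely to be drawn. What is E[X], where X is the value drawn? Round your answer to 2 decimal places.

10.89

E[X | Jar J] = (12 + 15 + 7 + 15)/4 = 49/4
E[X | Jar K] = (11 − 5 + 1 + 15 + 12)/5 = 34/5
E[X] = (3/4)·49/4 + (1/4)·34/5 = 871/80 ≈ 10.89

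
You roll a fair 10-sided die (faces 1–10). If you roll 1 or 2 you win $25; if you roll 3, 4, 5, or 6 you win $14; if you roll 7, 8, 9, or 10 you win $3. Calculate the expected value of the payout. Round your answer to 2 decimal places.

$11.80

E[payout] = (2/5)·3 + (2/5)·14 + (1/5)·25 = 59/5
≈ $11.80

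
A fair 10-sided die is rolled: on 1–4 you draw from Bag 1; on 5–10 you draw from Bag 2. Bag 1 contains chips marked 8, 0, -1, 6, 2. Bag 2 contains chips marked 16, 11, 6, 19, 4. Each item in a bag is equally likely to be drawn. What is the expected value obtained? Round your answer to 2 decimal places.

7.92

E[X | Bag 1] = (8 + 0 − 1 + 6 + 2)/5 = 3
E[X | Bag 2] = (16 + 11 + 6 + 19 + 4)/5 = 56/5
E[X] = (2/5)·3 + (3/5)·56/5 = 198/25 ≈ 7.92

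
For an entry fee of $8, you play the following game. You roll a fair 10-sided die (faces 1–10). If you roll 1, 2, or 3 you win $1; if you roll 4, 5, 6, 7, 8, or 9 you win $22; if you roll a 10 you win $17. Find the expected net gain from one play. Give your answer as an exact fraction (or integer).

36/5 dollars

E[payout] = (3/10)·1 + (1/10)·17 + (3/5)·22 = 76/5
Expected profit = 76/5 − 8 = 36/5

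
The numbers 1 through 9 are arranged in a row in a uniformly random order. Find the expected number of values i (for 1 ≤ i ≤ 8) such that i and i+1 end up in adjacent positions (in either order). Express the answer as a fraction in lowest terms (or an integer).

For each i ∈ {1,…,8}, let Xᵢ = 1 if i and i+1 are adjacent. P(Xᵢ=1) = 2·(9−1)!/9! = 2/9.
By linearity, E[ΣXᵢ] = (8)·(2/9) = 16/9.

16/9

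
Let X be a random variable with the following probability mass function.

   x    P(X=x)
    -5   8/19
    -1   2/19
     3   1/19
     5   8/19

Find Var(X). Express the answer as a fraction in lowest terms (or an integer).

E[X] = (8/19)·(-5) + (2/19)·(-1) + (1/19)·3 + (8/19)·5 = 1/19
E[X²] = (8/19)·25 + (2/19)·1 + (1/19)·9 + (8/19)·25 = 411/19
Var(X) = 411/19 − (1/19)² = 7808/361

7808/361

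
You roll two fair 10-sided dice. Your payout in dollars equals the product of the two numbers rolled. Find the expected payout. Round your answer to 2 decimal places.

$30.25

Distribution of the product of the two numbers rolled: 1 w.p. 1/100, 2 w.p. 1/50, 3 w.p. 1/50, 4 w.p. 3/100, 5 w.p. 1/50, 6 w.p. 1/25, …
E[payout] = (1/100)·1 + (1/50)·2 + (1/50)·3 + (3/100)·4 + (1/50)·5 + (1/25)·6 + (1/50)·7 + (1/25)·8 + (3/100)·9 + (1/25)·10 + (1/25)·12 + (1/50)·14 + (1/50)·15 + (3/100)·16 + (1/25)·18 + (1/25)·20 + (1/50)·21 + (1/25)·24 + (1/100)·25 + (1/50)·27 + (1/50)·28 + (1/25)·30 + (1/50)·32 + (1/50)·35 + (3/100)·36 + (1/25)·40 + (1/50)·42 + (1/50)·45 + (1/50)·48 + (1/100)·49 + (1/50)·50 + (1/50)·54 + (1/50)·56 + (1/50)·60 + (1/50)·63 + (1/100)·64 + (1/50)·70 + (1/50)·72 + (1/50)·80 + (1/100)·81 + (1/50)·90 + (1/100)·100 = 121/4
≈ $30.25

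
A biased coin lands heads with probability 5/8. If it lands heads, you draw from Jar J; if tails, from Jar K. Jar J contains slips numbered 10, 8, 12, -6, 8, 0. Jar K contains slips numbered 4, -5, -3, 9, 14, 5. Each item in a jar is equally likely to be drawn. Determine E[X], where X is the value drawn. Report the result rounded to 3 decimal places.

4.833

E[X | Jar J] = (10 + 8 + 12 − 6 + 8 + 0)/6 = 16/3
E[X | Jar K] = (4 − 5 − 3 + 9 + 14 + 5)/6 = 4
E[X] = (5/8)·16/3 + (3/8)·4 = 29/6 ≈ 4.833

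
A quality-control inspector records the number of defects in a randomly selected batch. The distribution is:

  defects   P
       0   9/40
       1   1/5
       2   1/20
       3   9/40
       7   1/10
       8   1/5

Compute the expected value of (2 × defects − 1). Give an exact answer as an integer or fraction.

111/20

E[2x-1] = (9/40)·(-1) + (1/5)·1 + (1/20)·3 + (9/40)·5 + (1/10)·13 + (1/5)·15
     = 111/20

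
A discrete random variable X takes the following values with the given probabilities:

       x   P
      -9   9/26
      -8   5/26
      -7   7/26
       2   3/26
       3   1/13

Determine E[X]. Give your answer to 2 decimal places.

E[X] = (9/26)·(-9) + (5/26)·(-8) + (7/26)·(-7) + (3/26)·2 + (1/13)·3
     = -79/13 ≈ -6.08

-6.08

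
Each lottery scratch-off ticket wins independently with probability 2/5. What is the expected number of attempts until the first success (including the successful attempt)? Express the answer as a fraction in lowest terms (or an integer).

For a geometric distribution, E[trials] = 1/p = 1/(2/5) = 5/2.

5/2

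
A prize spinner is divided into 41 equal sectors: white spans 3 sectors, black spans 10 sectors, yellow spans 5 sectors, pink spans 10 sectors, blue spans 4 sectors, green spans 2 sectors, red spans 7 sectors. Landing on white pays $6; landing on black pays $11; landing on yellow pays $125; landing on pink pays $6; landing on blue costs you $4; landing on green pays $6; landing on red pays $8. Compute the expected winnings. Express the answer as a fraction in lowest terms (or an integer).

E[payout] = (3/41)·6 + (10/41)·11 + (5/41)·125 + (10/41)·6 + (4/41)·(-4) + (2/41)·6 + (7/41)·8 = 865/41

865/41 dollars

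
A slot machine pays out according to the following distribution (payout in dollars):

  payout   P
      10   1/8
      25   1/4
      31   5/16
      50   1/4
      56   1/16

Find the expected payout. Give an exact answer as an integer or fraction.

531/16 dollars

E[X] = (1/8)·10 + (1/4)·25 + (5/16)·31 + (1/4)·50 + (1/16)·56
     = 531/16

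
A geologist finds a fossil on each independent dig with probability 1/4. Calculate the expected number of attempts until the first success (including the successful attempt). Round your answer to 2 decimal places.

For a geometric distribution, E[trials] = 1/p = 1/(1/4) = 4.
≈ 4.00

4.00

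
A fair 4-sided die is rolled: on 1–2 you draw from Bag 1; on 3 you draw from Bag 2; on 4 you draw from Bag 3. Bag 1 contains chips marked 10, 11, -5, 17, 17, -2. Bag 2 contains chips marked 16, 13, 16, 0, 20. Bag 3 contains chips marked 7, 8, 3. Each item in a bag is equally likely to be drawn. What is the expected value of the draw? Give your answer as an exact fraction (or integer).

E[X | Bag 1] = (10 + 11 − 5 + 17 + 17 − 2)/6 = 8
E[X | Bag 2] = (16 + 13 + 16 + 0 + 20)/5 = 13
E[X | Bag 3] = (7 + 8 + 3)/3 = 6
E[X] = (1/2)·8 + (1/4)·13 + (1/4)·6 = 35/4

35/4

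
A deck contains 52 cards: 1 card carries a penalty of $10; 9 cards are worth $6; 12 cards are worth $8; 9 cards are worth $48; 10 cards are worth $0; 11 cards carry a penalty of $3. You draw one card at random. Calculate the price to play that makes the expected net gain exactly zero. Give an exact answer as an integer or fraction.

E[payout] = (1/52)·(-10) + (9/52)·6 + (12/52)·8 + (9/52)·48 + (10/52)·0 + (11/52)·(-3) = 539/52
Fair fee = E[payout] = 539/52

539/52 dollars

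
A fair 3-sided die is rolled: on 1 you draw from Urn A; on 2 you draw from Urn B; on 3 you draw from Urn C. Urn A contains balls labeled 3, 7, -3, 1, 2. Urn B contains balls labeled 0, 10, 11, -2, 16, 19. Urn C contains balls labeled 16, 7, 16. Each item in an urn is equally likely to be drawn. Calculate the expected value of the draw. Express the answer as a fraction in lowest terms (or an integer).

E[X | Urn A] = (3 + 7 − 3 + 1 + 2)/5 = 2
E[X | Urn B] = (0 + 10 + 11 − 2 + 16 + 19)/6 = 9
E[X | Urn C] = (16 + 7 + 16)/3 = 13
E[X] = (1/3)·2 + (1/3)·9 + (1/3)·13 = 8

8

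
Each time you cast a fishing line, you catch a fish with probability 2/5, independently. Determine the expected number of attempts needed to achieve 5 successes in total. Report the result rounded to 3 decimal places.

By linearity (sum of 5 independent geometric waits), E[trials] = 5/p = 5/(2/5) = 25/2.
≈ 12.500

12.500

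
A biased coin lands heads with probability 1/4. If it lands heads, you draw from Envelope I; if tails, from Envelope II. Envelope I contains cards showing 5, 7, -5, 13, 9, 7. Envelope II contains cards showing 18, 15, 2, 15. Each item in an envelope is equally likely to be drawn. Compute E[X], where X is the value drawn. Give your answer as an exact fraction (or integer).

E[X | Envelope I] = (5 + 7 − 5 + 13 + 9 + 7)/6 = 6
E[X | Envelope II] = (18 + 15 + 2 + 15)/4 = 25/2
E[X] = (1/4)·6 + (3/4)·25/2 = 87/8

87/8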